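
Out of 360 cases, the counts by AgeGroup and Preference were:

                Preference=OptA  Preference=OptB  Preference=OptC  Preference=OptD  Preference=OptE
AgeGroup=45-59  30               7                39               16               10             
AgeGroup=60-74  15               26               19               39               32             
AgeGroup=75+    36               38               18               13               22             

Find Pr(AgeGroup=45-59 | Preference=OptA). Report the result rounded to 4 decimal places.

Total with Preference=OptA: 30 + 15 + 36 = 81.
P(AgeGroup=45-59 | Preference=OptA) = 30/81 = 0.3704.

0.3704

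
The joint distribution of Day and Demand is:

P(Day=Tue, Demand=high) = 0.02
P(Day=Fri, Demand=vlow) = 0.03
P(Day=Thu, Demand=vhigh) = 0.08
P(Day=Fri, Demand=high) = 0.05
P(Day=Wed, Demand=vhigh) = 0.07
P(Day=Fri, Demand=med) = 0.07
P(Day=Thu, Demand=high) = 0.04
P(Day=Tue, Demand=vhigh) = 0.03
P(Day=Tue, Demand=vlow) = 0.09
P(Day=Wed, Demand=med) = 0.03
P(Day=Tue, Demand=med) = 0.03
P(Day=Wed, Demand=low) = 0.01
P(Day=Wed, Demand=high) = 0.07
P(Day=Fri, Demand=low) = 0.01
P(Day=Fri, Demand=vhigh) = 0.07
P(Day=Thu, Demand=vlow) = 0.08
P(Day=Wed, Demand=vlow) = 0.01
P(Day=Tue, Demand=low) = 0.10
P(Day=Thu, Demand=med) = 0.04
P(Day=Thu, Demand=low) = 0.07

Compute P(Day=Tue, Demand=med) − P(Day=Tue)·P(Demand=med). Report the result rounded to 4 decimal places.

P(Day=Tue) = 0.09 + 0.10 + 0.03 + 0.02 + 0.03 = 0.27.
P(Demand=med) = 0.03 + 0.03 + 0.04 + 0.07 = 0.17.
P(Day=Tue, Demand=med) − P(Day=Tue)P(Demand=med) = 0.03 − 0.27×0.17 = -0.0159.

-0.0159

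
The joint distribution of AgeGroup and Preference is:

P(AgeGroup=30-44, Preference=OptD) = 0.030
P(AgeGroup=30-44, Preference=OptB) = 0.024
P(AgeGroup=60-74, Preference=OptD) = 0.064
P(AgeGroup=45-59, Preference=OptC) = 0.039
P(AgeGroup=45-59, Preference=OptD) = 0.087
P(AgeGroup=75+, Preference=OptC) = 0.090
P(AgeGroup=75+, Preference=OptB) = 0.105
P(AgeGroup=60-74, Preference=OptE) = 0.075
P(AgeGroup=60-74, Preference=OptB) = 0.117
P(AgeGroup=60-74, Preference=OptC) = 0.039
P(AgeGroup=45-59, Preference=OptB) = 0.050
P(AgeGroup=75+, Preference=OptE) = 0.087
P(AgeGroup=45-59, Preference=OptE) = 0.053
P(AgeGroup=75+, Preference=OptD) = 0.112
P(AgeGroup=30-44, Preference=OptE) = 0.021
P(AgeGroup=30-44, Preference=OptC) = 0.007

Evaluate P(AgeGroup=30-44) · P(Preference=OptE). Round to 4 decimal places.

P(AgeGroup=30-44) = 0.024 + 0.007 + 0.030 + 0.021 = 0.082.
P(Preference=OptE) = 0.021 + 0.053 + 0.075 + 0.087 = 0.236.
Product: 0.082 × 0.236 = 0.0194.

0.0194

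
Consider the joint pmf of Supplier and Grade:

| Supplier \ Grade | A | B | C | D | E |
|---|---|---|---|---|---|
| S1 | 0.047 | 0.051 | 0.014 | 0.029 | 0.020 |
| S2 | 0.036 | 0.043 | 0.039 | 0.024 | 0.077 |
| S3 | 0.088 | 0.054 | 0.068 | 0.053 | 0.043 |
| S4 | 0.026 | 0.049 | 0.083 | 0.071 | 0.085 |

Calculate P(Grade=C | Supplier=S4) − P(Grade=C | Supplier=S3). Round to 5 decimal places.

P(Supplier=S4) = 0.026 + 0.049 + 0.083 + 0.071 + 0.085 = 0.314; P(Grade=C | Supplier=S4) = 0.083/0.314 = 0.264331.
P(Supplier=S3) = 0.088 + 0.054 + 0.068 + 0.053 + 0.043 = 0.306; P(Grade=C | Supplier=S3) = 0.068/0.306 = 0.222222.
Difference = 0.04211.

0.04211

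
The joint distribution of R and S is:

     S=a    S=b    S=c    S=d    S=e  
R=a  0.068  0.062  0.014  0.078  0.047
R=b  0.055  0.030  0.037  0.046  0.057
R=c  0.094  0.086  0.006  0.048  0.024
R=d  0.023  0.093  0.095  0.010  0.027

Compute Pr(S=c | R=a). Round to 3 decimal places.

P(R=a) = 0.068 + 0.062 + 0.014 + 0.078 + 0.047 = 0.269.
P(S=c | R=a) = 0.014/0.269 = 0.052.

0.052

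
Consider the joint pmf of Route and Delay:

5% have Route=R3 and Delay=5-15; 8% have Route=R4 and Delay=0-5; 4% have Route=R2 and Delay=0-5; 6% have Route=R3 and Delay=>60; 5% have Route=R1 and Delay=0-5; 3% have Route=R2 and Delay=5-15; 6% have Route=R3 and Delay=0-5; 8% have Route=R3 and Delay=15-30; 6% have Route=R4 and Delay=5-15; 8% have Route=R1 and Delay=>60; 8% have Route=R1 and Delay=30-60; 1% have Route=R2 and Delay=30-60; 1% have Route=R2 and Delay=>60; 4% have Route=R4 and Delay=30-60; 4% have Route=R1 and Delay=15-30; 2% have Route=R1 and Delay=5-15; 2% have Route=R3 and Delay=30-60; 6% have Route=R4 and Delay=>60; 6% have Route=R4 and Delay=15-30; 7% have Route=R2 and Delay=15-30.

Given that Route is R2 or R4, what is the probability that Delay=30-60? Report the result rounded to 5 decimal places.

P(Route=R2) = 0.04 + 0.03 + 0.07 + 0.01 + 0.01 = 0.16.
P(Route=R4) = 0.08 + 0.06 + 0.06 + 0.04 + 0.06 = 0.30.
P(Route ∈ {R2, R4}) = 0.16 + 0.30 = 0.46; P(Delay=30-60, Route ∈ {R2, R4}) = 0.01 + 0.04 = 0.05.
P(Delay=30-60 | Route ∈ {R2, R4}) = 0.05/0.46 = 0.10870.

0.10870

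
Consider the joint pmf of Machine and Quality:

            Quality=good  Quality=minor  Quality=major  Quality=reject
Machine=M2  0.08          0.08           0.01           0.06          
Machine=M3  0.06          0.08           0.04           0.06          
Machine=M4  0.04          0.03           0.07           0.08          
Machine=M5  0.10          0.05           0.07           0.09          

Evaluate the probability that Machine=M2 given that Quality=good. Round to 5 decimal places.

P(Quality=good) = 0.08 + 0.06 + 0.04 + 0.10 = 0.28.
P(Machine=M2 | Quality=good) = 0.08/0.28 = 0.28571.

0.28571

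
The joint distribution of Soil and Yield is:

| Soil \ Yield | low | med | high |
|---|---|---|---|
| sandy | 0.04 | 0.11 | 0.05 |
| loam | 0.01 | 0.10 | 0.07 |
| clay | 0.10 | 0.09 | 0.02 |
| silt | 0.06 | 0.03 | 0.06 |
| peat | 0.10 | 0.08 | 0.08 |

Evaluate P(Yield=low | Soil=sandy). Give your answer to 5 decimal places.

P(Soil=sandy) = 0.04 + 0.11 + 0.05 = 0.20.
P(Yield=low | Soil=sandy) = 0.04/0.20 = 0.20000.

0.20000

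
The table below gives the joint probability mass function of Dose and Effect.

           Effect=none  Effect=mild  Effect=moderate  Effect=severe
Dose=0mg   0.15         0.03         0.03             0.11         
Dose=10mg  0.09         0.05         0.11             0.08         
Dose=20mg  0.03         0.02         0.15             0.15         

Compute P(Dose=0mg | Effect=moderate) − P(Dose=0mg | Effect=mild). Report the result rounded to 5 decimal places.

-0.19655

P(Effect=moderate) = 0.03 + 0.11 + 0.15 = 0.29; P(Dose=0mg | Effect=moderate) = 0.03/0.29 = 0.103448.
P(Effect=mild) = 0.03 + 0.05 + 0.02 = 0.10; P(Dose=0mg | Effect=mild) = 0.03/0.10 = 0.300000.
Difference = -0.19655.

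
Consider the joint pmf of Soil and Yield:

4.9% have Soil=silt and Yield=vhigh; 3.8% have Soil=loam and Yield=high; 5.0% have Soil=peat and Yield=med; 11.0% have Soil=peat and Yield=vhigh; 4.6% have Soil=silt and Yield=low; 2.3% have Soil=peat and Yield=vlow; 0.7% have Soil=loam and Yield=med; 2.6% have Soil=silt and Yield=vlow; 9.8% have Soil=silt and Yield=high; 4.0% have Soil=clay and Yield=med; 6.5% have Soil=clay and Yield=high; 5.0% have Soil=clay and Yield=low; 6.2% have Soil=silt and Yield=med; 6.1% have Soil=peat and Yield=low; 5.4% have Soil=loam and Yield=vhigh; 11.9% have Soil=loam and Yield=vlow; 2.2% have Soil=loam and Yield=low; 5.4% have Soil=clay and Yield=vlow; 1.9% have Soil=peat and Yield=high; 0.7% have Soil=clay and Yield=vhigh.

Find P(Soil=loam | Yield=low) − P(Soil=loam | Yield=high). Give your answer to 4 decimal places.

-0.0498

P(Yield=low) = 0.022 + 0.050 + 0.046 + 0.061 = 0.179; P(Soil=loam | Yield=low) = 0.022/0.179 = 0.12291.
P(Yield=high) = 0.038 + 0.065 + 0.098 + 0.019 = 0.220; P(Soil=loam | Yield=high) = 0.038/0.220 = 0.17273.
Difference = -0.0498.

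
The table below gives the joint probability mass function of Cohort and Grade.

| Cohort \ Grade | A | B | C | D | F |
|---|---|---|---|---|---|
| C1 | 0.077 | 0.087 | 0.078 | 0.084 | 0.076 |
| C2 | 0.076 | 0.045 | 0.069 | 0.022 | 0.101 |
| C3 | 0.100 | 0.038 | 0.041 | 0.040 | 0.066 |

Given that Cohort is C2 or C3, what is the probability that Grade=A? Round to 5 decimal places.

P(Cohort=C2) = 0.076 + 0.045 + 0.069 + 0.022 + 0.101 = 0.313.
P(Cohort=C3) = 0.100 + 0.038 + 0.041 + 0.040 + 0.066 = 0.285.
P(Cohort ∈ {C2, C3}) = 0.313 + 0.285 = 0.598; P(Grade=A, Cohort ∈ {C2, C3}) = 0.076 + 0.100 = 0.176.
P(Grade=A | Cohort ∈ {C2, C3}) = 0.176/0.598 = 0.29431.

0.29431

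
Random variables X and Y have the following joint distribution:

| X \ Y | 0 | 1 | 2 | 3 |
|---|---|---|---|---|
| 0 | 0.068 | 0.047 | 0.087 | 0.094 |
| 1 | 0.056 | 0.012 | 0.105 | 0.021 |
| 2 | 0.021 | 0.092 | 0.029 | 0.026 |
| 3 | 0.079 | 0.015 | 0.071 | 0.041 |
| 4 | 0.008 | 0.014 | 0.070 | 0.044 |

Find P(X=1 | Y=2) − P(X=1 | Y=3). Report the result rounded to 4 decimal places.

P(Y=2) = 0.087 + 0.105 + 0.029 + 0.071 + 0.070 = 0.362; P(X=1 | Y=2) = 0.105/0.362 = 0.29006.
P(Y=3) = 0.094 + 0.021 + 0.026 + 0.041 + 0.044 = 0.226; P(X=1 | Y=3) = 0.021/0.226 = 0.09292.
Difference = 0.1971.

0.1971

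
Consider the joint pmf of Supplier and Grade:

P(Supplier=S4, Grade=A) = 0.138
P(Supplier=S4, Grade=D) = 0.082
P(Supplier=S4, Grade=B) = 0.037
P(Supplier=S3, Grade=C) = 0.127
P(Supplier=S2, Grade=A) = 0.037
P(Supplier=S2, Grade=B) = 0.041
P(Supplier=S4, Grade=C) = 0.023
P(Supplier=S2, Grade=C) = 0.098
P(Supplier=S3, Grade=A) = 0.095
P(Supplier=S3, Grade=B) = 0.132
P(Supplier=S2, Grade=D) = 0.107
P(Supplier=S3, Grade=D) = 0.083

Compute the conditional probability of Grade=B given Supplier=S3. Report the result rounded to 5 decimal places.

P(Supplier=S3) = 0.095 + 0.132 + 0.127 + 0.083 = 0.437.
P(Grade=B | Supplier=S3) = 0.132/0.437 = 0.30206.

0.30206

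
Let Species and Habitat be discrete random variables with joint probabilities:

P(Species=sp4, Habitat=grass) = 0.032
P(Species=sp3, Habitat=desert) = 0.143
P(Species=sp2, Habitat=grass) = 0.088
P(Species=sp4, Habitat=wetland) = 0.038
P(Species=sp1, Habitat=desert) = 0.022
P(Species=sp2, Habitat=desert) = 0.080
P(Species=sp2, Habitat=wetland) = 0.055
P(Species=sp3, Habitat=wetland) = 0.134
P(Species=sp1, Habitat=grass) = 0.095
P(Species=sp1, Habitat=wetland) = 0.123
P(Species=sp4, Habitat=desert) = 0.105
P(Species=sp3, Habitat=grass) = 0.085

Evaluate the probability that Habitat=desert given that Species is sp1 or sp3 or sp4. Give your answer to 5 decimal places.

0.34749

P(Species=sp1) = 0.095 + 0.123 + 0.022 = 0.240.
P(Species=sp3) = 0.085 + 0.134 + 0.143 = 0.362.
P(Species=sp4) = 0.032 + 0.038 + 0.105 = 0.175.
P(Species ∈ {sp1, sp3, sp4}) = 0.240 + 0.362 + 0.175 = 0.777; P(Habitat=desert, Species ∈ {sp1, sp3, sp4}) = 0.022 + 0.143 + 0.105 = 0.270.
P(Habitat=desert | Species ∈ {sp1, sp3, sp4}) = 0.270/0.777 = 0.34749.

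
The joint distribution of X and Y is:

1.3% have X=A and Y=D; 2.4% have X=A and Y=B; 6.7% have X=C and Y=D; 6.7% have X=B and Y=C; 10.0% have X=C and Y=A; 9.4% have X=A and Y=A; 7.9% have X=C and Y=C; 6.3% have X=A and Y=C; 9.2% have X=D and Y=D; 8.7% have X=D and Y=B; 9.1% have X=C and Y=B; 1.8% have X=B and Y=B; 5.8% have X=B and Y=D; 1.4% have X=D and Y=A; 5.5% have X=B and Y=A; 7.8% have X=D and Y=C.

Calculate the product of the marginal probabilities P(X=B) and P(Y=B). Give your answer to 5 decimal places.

P(X=B) = 0.055 + 0.018 + 0.067 + 0.058 = 0.198.
P(Y=B) = 0.024 + 0.018 + 0.091 + 0.087 = 0.220.
Product: 0.198 × 0.220 = 0.04356.

0.04356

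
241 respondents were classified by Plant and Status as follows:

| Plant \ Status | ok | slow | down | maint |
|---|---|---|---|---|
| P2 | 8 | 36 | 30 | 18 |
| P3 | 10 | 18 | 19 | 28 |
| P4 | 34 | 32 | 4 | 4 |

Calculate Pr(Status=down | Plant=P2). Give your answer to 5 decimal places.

0.32609

Total with Plant=P2: 8 + 36 + 30 + 18 = 92.
P(Status=down | Plant=P2) = 30/92 = 0.32609.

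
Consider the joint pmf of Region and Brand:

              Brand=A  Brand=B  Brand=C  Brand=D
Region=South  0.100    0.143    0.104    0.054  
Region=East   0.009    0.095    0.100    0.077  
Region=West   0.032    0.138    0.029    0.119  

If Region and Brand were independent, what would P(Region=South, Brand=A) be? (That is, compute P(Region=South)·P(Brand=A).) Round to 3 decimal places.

0.057

P(Region=South) = 0.100 + 0.143 + 0.104 + 0.054 = 0.401.
P(Brand=A) = 0.100 + 0.009 + 0.032 = 0.141.
Product: 0.401 × 0.141 = 0.057.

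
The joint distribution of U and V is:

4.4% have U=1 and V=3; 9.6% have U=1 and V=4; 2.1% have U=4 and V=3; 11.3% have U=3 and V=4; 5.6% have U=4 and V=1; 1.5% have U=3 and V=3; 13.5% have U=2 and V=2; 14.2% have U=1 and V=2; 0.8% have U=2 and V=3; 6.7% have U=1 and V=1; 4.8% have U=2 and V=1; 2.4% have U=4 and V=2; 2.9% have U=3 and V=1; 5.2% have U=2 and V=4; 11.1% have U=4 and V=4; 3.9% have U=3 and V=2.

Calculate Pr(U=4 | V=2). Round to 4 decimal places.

0.0706

P(V=2) = 0.142 + 0.135 + 0.039 + 0.024 = 0.340.
P(U=4 | V=2) = 0.024/0.340 = 0.0706.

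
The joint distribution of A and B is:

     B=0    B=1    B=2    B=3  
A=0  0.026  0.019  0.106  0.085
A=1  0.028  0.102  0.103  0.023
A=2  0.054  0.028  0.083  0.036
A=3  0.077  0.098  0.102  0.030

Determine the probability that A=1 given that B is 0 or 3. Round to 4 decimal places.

0.1421

P(B=0) = 0.026 + 0.028 + 0.054 + 0.077 = 0.185.
P(B=3) = 0.085 + 0.023 + 0.036 + 0.030 = 0.174.
P(B ∈ {0, 3}) = 0.185 + 0.174 = 0.359; P(A=1, B ∈ {0, 3}) = 0.028 + 0.023 = 0.051.
P(A=1 | B ∈ {0, 3}) = 0.051/0.359 = 0.1421.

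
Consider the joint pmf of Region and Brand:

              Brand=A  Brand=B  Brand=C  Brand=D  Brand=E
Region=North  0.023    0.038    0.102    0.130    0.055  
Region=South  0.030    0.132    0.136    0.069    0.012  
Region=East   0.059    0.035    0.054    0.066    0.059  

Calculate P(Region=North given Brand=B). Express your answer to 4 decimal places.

0.1854

P(Brand=B) = 0.038 + 0.132 + 0.035 = 0.205.
P(Region=North | Brand=B) = 0.038/0.205 = 0.1854.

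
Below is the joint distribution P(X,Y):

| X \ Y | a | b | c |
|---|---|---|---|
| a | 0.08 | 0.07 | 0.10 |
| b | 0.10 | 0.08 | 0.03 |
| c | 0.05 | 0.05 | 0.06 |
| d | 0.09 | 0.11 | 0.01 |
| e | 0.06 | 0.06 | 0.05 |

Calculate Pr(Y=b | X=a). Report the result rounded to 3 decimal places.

0.280

P(X=a) = 0.08 + 0.07 + 0.10 = 0.25.
P(Y=b | X=a) = 0.07/0.25 = 0.280.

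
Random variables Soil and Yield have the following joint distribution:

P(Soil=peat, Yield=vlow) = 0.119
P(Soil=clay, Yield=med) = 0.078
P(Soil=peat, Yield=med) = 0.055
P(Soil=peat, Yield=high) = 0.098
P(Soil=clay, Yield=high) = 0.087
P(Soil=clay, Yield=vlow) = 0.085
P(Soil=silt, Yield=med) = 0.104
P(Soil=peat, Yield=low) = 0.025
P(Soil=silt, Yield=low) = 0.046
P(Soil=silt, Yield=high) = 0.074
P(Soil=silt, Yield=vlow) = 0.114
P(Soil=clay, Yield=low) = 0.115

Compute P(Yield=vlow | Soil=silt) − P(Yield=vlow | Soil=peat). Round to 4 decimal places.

P(Soil=silt) = 0.114 + 0.046 + 0.104 + 0.074 = 0.338; P(Yield=vlow | Soil=silt) = 0.114/0.338 = 0.33728.
P(Soil=peat) = 0.119 + 0.025 + 0.055 + 0.098 = 0.297; P(Yield=vlow | Soil=peat) = 0.119/0.297 = 0.40067.
Difference = -0.0634.

-0.0634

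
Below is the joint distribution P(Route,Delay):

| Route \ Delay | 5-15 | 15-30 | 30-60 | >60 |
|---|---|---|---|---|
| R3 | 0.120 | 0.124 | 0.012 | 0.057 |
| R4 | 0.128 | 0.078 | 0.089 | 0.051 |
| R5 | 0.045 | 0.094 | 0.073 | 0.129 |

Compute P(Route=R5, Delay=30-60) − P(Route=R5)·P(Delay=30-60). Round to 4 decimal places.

P(Route=R5) = 0.045 + 0.094 + 0.073 + 0.129 = 0.341.
P(Delay=30-60) = 0.012 + 0.089 + 0.073 = 0.174.
P(Route=R5, Delay=30-60) − P(Route=R5)P(Delay=30-60) = 0.073 − 0.341×0.174 = 0.0137.

0.0137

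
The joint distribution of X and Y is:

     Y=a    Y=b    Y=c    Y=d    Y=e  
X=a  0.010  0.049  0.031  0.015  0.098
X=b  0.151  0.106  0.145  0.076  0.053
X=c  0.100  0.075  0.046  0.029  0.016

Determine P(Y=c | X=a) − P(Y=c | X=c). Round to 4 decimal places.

P(X=a) = 0.010 + 0.049 + 0.031 + 0.015 + 0.098 = 0.203; P(Y=c | X=a) = 0.031/0.203 = 0.15271.
P(X=c) = 0.100 + 0.075 + 0.046 + 0.029 + 0.016 = 0.266; P(Y=c | X=c) = 0.046/0.266 = 0.17293.
Difference = -0.0202.

-0.0202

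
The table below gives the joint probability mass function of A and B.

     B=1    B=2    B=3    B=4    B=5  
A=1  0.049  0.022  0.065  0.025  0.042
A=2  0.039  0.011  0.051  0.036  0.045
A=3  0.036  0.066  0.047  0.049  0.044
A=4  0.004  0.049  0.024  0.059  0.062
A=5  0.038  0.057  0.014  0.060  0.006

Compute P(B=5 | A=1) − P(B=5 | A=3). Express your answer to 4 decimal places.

P(A=1) = 0.049 + 0.022 + 0.065 + 0.025 + 0.042 = 0.203; P(B=5 | A=1) = 0.042/0.203 = 0.20690.
P(A=3) = 0.036 + 0.066 + 0.047 + 0.049 + 0.044 = 0.242; P(B=5 | A=3) = 0.044/0.242 = 0.18182.
Difference = 0.0251.

0.0251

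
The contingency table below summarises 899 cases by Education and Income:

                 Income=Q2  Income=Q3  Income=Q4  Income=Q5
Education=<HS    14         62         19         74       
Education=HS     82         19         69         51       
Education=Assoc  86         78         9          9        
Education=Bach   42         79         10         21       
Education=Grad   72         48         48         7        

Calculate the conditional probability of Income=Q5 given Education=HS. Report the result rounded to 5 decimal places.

0.23077

Total with Education=HS: 82 + 19 + 69 + 51 = 221.
P(Income=Q5 | Education=HS) = 51/221 = 0.23077.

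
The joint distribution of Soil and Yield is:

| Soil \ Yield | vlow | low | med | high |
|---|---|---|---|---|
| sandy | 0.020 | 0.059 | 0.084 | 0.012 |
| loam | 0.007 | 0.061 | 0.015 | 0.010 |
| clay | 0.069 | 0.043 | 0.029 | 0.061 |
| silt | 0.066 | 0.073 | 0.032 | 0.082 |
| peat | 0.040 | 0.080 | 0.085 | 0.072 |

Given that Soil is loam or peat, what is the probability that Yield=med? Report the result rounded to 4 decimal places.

0.2703

P(Soil=loam) = 0.007 + 0.061 + 0.015 + 0.010 = 0.093.
P(Soil=peat) = 0.040 + 0.080 + 0.085 + 0.072 = 0.277.
P(Soil ∈ {loam, peat}) = 0.093 + 0.277 = 0.370; P(Yield=med, Soil ∈ {loam, peat}) = 0.015 + 0.085 = 0.100.
P(Yield=med | Soil ∈ {loam, peat}) = 0.100/0.370 = 0.2703.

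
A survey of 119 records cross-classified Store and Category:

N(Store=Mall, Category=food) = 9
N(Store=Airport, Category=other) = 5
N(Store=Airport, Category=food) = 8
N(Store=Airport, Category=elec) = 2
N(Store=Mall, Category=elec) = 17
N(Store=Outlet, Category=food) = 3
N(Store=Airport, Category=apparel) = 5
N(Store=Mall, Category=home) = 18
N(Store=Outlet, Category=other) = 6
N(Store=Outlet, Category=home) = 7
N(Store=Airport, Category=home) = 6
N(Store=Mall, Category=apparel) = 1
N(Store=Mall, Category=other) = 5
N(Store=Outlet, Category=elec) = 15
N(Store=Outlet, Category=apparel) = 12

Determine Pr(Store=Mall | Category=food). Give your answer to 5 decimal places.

Total with Category=food: 9 + 8 + 3 = 20.
P(Store=Mall | Category=food) = 9/20 = 0.45000.

0.45000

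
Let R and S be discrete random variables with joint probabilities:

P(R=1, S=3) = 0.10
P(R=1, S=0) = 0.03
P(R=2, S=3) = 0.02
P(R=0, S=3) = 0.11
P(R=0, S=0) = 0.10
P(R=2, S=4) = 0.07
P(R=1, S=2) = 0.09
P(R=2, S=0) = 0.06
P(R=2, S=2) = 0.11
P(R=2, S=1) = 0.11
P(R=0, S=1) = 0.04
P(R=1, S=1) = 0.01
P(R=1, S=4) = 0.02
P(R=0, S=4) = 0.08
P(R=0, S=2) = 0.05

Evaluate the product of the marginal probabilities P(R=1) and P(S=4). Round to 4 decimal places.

0.0425

P(R=1) = 0.03 + 0.01 + 0.09 + 0.10 + 0.02 = 0.25.
P(S=4) = 0.08 + 0.02 + 0.07 = 0.17.
Product: 0.25 × 0.17 = 0.0425.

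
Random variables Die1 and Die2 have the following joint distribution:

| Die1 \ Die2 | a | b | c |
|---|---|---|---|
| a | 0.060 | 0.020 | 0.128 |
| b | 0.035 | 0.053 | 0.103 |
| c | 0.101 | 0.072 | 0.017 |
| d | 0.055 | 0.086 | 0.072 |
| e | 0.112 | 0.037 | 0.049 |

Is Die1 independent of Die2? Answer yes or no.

no

P(Die1=c) = 0.190 and P(Die2=c) = 0.369, so their product is 0.07011, but P(Die1=c, Die2=c) = 0.017. Since these differ, Die1 and Die2 are not independent.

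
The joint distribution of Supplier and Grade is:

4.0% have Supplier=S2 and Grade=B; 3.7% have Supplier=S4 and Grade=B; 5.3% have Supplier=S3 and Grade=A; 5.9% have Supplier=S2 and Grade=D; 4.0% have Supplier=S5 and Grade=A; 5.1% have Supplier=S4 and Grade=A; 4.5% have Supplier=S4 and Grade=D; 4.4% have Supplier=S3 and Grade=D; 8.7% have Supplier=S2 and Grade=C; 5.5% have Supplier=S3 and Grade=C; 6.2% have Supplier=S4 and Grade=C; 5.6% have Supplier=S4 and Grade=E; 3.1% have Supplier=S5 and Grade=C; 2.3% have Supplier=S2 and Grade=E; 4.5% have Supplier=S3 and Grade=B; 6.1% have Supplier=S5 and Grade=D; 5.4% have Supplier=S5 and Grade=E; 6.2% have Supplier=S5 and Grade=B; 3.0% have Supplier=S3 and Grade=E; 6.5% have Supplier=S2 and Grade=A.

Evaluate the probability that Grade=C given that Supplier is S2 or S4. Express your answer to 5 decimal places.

P(Supplier=S2) = 0.065 + 0.040 + 0.087 + 0.059 + 0.023 = 0.274.
P(Supplier=S4) = 0.051 + 0.037 + 0.062 + 0.045 + 0.056 = 0.251.
P(Supplier ∈ {S2, S4}) = 0.274 + 0.251 = 0.525; P(Grade=C, Supplier ∈ {S2, S4}) = 0.087 + 0.062 = 0.149.
P(Grade=C | Supplier ∈ {S2, S4}) = 0.149/0.525 = 0.28381.

0.28381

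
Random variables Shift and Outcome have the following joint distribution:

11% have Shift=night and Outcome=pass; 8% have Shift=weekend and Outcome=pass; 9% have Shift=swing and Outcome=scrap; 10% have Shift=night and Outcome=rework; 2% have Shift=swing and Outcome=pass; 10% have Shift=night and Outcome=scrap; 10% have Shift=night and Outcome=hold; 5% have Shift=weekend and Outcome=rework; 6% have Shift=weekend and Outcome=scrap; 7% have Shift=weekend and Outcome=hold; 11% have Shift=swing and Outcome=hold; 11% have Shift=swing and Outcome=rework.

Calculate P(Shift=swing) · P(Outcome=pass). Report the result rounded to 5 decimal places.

0.06930

P(Shift=swing) = 0.02 + 0.11 + 0.09 + 0.11 = 0.33.
P(Outcome=pass) = 0.02 + 0.11 + 0.08 = 0.21.
Product: 0.33 × 0.21 = 0.06930.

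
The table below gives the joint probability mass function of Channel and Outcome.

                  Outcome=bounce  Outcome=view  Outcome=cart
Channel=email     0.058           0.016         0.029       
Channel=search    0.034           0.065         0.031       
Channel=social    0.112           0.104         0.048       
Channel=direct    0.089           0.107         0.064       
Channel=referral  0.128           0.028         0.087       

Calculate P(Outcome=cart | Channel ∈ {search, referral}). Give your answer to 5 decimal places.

P(Channel=search) = 0.034 + 0.065 + 0.031 = 0.130.
P(Channel=referral) = 0.128 + 0.028 + 0.087 = 0.243.
P(Channel ∈ {search, referral}) = 0.130 + 0.243 = 0.373; P(Outcome=cart, Channel ∈ {search, referral}) = 0.031 + 0.087 = 0.118.
P(Outcome=cart | Channel ∈ {search, referral}) = 0.118/0.373 = 0.31635.

0.31635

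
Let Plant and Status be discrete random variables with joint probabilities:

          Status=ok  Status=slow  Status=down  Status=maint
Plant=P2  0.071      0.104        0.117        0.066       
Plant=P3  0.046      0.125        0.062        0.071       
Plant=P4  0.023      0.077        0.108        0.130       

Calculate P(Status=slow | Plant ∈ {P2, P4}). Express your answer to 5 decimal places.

P(Plant=P2) = 0.071 + 0.104 + 0.117 + 0.066 = 0.358.
P(Plant=P4) = 0.023 + 0.077 + 0.108 + 0.130 = 0.338.
P(Plant ∈ {P2, P4}) = 0.358 + 0.338 = 0.696; P(Status=slow, Plant ∈ {P2, P4}) = 0.104 + 0.077 = 0.181.
P(Status=slow | Plant ∈ {P2, P4}) = 0.181/0.696 = 0.26006.

0.26006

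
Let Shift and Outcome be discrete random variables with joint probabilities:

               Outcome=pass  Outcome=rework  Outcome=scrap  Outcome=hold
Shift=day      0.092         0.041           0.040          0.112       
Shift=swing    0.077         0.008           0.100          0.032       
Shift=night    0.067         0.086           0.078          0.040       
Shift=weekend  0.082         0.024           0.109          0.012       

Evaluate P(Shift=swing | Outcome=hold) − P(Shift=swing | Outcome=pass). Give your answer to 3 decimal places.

P(Outcome=hold) = 0.112 + 0.032 + 0.040 + 0.012 = 0.196; P(Shift=swing | Outcome=hold) = 0.032/0.196 = 0.1633.
P(Outcome=pass) = 0.092 + 0.077 + 0.067 + 0.082 = 0.318; P(Shift=swing | Outcome=pass) = 0.077/0.318 = 0.2421.
Difference = -0.079.

-0.079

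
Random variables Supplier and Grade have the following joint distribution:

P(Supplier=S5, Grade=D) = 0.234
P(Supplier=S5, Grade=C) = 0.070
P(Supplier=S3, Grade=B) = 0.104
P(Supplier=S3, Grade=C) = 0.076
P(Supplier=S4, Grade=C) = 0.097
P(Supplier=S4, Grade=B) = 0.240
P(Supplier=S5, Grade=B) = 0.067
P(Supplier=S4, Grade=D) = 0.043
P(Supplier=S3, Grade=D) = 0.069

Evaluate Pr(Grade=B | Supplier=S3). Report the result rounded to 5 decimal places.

0.41767

P(Supplier=S3) = 0.104 + 0.076 + 0.069 = 0.249.
P(Grade=B | Supplier=S3) = 0.104/0.249 = 0.41767.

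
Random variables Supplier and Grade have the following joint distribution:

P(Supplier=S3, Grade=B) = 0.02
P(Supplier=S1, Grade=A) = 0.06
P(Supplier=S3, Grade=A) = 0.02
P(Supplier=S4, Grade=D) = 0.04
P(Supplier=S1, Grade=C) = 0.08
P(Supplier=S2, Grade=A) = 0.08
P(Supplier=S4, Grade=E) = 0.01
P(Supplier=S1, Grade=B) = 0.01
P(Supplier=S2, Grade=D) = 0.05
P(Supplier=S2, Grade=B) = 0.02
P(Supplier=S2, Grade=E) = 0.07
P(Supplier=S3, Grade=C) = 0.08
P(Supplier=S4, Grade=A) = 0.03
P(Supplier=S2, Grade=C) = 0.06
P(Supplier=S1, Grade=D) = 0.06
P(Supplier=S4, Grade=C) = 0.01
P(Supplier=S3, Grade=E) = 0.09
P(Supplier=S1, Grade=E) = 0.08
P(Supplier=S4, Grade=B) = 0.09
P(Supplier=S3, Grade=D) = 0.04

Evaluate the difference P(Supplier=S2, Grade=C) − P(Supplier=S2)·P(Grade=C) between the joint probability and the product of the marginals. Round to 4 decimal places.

-0.0044

P(Supplier=S2) = 0.08 + 0.02 + 0.06 + 0.05 + 0.07 = 0.28.
P(Grade=C) = 0.08 + 0.06 + 0.08 + 0.01 = 0.23.
P(Supplier=S2, Grade=C) − P(Supplier=S2)P(Grade=C) = 0.06 − 0.28×0.23 = -0.0044.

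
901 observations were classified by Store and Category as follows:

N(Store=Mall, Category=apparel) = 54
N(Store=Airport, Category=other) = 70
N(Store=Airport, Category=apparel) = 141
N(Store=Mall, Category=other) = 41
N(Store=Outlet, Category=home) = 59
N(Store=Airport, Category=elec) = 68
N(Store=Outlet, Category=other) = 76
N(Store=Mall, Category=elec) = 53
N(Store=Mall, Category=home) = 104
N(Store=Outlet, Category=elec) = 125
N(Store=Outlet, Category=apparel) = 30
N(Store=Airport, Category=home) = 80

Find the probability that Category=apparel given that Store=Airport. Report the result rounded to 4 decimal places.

0.3928

Total with Store=Airport: 141 + 68 + 80 + 70 = 359.
P(Category=apparel | Store=Airport) = 141/359 = 0.3928.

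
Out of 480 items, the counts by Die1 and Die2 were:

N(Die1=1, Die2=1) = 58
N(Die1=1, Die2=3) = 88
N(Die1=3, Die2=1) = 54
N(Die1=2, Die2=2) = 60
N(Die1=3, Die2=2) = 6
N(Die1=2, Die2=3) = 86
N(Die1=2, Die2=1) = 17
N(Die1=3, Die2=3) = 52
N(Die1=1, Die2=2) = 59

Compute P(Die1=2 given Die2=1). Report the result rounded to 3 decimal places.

Total with Die2=1: 58 + 17 + 54 = 129.
P(Die1=2 | Die2=1) = 17/129 = 0.132.

0.132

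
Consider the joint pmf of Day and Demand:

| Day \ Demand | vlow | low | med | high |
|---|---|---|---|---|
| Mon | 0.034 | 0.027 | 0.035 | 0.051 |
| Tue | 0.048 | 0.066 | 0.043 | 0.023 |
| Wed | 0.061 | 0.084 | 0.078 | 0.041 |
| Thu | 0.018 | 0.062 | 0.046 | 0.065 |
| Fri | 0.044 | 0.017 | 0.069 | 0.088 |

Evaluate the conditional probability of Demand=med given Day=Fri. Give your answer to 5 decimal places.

P(Day=Fri) = 0.044 + 0.017 + 0.069 + 0.088 = 0.218.
P(Demand=med | Day=Fri) = 0.069/0.218 = 0.31651.

0.31651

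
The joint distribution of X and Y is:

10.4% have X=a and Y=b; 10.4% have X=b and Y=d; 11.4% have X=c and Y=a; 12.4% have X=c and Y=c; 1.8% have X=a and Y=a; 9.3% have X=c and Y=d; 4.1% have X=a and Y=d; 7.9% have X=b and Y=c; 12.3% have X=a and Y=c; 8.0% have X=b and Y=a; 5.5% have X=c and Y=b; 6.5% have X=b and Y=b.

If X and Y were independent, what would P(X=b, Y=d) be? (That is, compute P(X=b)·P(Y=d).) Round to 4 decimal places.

0.0781

P(X=b) = 0.080 + 0.065 + 0.079 + 0.104 = 0.328.
P(Y=d) = 0.041 + 0.104 + 0.093 = 0.238.
Product: 0.328 × 0.238 = 0.0781.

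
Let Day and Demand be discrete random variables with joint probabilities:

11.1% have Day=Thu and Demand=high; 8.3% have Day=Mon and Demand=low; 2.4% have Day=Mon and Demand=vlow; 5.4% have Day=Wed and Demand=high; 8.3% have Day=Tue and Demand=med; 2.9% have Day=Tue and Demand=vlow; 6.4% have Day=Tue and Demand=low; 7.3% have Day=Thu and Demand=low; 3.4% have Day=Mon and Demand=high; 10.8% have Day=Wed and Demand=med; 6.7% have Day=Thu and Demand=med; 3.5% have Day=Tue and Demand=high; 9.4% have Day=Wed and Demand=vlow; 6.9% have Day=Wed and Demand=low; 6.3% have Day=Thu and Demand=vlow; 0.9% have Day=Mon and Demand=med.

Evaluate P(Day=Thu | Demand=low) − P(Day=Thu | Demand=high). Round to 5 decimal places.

P(Demand=low) = 0.083 + 0.064 + 0.069 + 0.073 = 0.289; P(Day=Thu | Demand=low) = 0.073/0.289 = 0.252595.
P(Demand=high) = 0.034 + 0.035 + 0.054 + 0.111 = 0.234; P(Day=Thu | Demand=high) = 0.111/0.234 = 0.474359.
Difference = -0.22176.

-0.22176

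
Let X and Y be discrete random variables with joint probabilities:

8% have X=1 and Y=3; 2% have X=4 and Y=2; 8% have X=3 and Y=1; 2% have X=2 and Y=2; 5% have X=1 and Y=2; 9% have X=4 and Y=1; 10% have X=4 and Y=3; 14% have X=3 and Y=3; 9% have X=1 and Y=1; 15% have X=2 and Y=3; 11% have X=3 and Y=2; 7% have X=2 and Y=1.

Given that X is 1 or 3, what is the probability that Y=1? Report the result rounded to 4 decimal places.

0.3091

P(X=1) = 0.09 + 0.05 + 0.08 = 0.22.
P(X=3) = 0.08 + 0.11 + 0.14 = 0.33.
P(X ∈ {1, 3}) = 0.22 + 0.33 = 0.55; P(Y=1, X ∈ {1, 3}) = 0.09 + 0.08 = 0.17.
P(Y=1 | X ∈ {1, 3}) = 0.17/0.55 = 0.3091.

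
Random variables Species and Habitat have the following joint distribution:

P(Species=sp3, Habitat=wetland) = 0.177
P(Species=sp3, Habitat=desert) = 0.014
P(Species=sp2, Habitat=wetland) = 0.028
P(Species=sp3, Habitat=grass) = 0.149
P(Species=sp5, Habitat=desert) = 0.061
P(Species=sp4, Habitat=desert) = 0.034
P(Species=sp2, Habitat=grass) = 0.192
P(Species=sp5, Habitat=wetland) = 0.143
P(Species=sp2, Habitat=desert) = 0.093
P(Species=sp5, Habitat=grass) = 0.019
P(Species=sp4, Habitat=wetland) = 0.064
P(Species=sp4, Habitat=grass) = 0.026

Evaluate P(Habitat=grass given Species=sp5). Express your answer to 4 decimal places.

P(Species=sp5) = 0.019 + 0.143 + 0.061 = 0.223.
P(Habitat=grass | Species=sp5) = 0.019/0.223 = 0.0852.

0.0852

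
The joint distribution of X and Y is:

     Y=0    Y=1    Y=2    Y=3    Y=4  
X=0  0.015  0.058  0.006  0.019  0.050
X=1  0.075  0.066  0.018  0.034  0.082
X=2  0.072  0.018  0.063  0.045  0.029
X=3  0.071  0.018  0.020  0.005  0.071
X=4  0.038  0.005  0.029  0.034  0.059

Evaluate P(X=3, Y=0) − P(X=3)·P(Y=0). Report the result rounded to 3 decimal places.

0.021

P(X=3) = 0.071 + 0.018 + 0.020 + 0.005 + 0.071 = 0.185.
P(Y=0) = 0.015 + 0.075 + 0.072 + 0.071 + 0.038 = 0.271.
P(X=3, Y=0) − P(X=3)P(Y=0) = 0.071 − 0.185×0.271 = 0.021.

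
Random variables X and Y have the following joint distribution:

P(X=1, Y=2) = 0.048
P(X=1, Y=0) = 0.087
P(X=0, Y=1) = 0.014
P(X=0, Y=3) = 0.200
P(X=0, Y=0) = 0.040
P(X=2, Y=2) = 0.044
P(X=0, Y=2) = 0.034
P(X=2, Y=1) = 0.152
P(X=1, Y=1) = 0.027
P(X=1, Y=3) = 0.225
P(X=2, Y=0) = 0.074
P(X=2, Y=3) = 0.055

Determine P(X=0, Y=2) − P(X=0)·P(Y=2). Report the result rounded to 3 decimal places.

-0.002

P(X=0) = 0.040 + 0.014 + 0.034 + 0.200 = 0.288.
P(Y=2) = 0.034 + 0.048 + 0.044 = 0.126.
P(X=0, Y=2) − P(X=0)P(Y=2) = 0.034 − 0.288×0.126 = -0.002.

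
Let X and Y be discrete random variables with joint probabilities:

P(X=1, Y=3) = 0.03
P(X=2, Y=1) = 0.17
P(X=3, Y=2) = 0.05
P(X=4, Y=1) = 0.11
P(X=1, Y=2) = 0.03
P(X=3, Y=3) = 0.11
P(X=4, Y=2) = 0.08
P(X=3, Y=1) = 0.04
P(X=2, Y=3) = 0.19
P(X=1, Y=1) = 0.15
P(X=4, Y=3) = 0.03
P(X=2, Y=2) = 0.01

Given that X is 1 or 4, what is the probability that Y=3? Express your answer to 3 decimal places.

0.140

P(X=1) = 0.15 + 0.03 + 0.03 = 0.21.
P(X=4) = 0.11 + 0.08 + 0.03 = 0.22.
P(X ∈ {1, 4}) = 0.21 + 0.22 = 0.43; P(Y=3, X ∈ {1, 4}) = 0.03 + 0.03 = 0.06.
P(Y=3 | X ∈ {1, 4}) = 0.06/0.43 = 0.140.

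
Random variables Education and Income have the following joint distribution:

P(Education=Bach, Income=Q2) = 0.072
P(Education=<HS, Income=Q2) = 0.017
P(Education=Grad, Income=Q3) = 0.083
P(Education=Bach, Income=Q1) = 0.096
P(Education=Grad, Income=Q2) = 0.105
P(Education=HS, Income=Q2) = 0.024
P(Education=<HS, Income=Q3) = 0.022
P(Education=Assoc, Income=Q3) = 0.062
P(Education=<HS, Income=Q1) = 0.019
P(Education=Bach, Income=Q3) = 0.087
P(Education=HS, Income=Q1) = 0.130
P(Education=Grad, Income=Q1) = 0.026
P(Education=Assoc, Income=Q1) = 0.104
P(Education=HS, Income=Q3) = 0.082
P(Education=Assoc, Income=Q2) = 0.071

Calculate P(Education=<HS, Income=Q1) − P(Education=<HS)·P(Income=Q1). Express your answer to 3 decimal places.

-0.003

P(Education=<HS) = 0.019 + 0.017 + 0.022 = 0.058.
P(Income=Q1) = 0.019 + 0.130 + 0.104 + 0.096 + 0.026 = 0.375.
P(Education=<HS, Income=Q1) − P(Education=<HS)P(Income=Q1) = 0.019 − 0.058×0.375 = -0.003.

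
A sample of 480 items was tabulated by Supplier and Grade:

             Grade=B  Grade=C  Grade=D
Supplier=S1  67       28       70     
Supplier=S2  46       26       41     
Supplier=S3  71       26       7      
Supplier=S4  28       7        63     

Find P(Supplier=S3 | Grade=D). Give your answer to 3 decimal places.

0.039

Total with Grade=D: 70 + 41 + 7 + 63 = 181.
P(Supplier=S3 | Grade=D) = 7/181 = 0.039.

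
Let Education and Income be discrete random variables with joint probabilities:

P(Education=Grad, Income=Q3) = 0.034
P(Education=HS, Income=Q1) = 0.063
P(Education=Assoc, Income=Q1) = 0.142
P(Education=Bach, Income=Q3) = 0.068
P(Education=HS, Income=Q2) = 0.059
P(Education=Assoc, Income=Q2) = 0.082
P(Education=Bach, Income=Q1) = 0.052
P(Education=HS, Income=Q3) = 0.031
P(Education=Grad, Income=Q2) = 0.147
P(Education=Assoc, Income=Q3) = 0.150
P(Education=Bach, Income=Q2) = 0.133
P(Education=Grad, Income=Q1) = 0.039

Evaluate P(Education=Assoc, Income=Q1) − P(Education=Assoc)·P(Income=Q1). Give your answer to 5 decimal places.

0.03130

P(Education=Assoc) = 0.142 + 0.082 + 0.150 = 0.374.
P(Income=Q1) = 0.063 + 0.142 + 0.052 + 0.039 = 0.296.
P(Education=Assoc, Income=Q1) − P(Education=Assoc)P(Income=Q1) = 0.142 − 0.374×0.296 = 0.03130.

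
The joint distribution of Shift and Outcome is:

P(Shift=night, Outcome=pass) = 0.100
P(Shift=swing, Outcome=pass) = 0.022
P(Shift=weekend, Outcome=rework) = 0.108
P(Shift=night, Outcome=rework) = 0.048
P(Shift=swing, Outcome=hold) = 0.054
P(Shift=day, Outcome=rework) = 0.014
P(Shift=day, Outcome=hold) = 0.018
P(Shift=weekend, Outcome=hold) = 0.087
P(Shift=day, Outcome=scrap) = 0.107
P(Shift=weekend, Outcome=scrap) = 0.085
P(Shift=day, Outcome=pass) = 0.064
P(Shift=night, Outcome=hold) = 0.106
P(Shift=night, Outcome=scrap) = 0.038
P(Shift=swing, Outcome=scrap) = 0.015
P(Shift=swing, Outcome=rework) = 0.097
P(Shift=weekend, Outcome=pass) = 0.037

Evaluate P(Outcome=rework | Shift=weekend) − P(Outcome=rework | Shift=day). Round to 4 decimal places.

P(Shift=weekend) = 0.037 + 0.108 + 0.085 + 0.087 = 0.317; P(Outcome=rework | Shift=weekend) = 0.108/0.317 = 0.34069.
P(Shift=day) = 0.064 + 0.014 + 0.107 + 0.018 = 0.203; P(Outcome=rework | Shift=day) = 0.014/0.203 = 0.06897.
Difference = 0.2717.

0.2717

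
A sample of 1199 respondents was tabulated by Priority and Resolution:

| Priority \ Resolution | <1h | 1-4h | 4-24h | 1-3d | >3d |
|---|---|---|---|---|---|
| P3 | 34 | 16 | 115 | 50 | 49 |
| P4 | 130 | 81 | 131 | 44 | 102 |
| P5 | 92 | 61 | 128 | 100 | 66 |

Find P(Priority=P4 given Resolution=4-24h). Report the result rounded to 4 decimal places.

Total with Resolution=4-24h: 115 + 131 + 128 = 374.
P(Priority=P4 | Resolution=4-24h) = 131/374 = 0.3503.

0.3503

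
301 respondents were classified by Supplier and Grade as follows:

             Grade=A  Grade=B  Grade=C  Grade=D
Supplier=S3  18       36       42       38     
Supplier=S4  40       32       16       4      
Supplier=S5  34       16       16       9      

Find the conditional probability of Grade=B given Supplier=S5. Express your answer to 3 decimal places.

Total with Supplier=S5: 34 + 16 + 16 + 9 = 75.
P(Grade=B | Supplier=S5) = 16/75 = 0.213.

0.213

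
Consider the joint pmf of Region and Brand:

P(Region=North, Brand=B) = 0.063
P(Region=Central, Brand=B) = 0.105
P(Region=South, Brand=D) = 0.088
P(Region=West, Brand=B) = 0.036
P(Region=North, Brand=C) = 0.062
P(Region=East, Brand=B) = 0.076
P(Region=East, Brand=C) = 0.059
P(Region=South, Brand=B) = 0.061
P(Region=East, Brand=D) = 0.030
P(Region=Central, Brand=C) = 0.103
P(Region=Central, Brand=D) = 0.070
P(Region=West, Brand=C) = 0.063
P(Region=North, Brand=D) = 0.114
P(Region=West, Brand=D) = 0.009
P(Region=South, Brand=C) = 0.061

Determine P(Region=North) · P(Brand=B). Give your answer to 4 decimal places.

P(Region=North) = 0.063 + 0.062 + 0.114 = 0.239.
P(Brand=B) = 0.063 + 0.061 + 0.076 + 0.036 + 0.105 = 0.341.
Product: 0.239 × 0.341 = 0.0815.

0.0815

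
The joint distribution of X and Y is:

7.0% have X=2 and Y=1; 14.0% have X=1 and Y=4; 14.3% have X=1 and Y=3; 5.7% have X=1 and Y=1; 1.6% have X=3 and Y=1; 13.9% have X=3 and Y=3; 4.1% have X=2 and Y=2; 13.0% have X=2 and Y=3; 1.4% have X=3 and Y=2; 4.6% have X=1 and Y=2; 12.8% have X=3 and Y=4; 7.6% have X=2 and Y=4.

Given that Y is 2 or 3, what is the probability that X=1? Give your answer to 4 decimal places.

0.3684

P(Y=2) = 0.046 + 0.041 + 0.014 = 0.101.
P(Y=3) = 0.143 + 0.130 + 0.139 = 0.412.
P(Y ∈ {2, 3}) = 0.101 + 0.412 = 0.513; P(X=1, Y ∈ {2, 3}) = 0.046 + 0.143 = 0.189.
P(X=1 | Y ∈ {2, 3}) = 0.189/0.513 = 0.3684.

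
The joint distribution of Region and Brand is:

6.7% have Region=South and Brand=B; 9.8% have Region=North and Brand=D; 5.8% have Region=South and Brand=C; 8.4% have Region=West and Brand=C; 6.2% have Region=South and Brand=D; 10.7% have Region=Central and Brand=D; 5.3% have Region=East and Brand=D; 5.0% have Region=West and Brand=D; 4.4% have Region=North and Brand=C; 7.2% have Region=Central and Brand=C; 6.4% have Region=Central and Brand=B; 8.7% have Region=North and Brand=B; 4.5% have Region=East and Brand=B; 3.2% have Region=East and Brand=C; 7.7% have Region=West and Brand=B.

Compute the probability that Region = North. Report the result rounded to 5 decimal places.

0.22900

P(Region=North) = 0.087 + 0.044 + 0.098 = 0.229.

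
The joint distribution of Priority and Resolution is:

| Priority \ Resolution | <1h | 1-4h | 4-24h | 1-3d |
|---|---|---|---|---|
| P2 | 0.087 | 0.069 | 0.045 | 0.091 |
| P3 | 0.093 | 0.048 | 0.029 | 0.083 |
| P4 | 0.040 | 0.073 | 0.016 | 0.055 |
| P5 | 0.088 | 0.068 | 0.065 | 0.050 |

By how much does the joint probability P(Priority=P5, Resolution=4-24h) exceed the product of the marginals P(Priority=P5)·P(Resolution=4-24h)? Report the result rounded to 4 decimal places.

0.0230

P(Priority=P5) = 0.088 + 0.068 + 0.065 + 0.050 = 0.271.
P(Resolution=4-24h) = 0.045 + 0.029 + 0.016 + 0.065 = 0.155.
P(Priority=P5, Resolution=4-24h) − P(Priority=P5)P(Resolution=4-24h) = 0.065 − 0.271×0.155 = 0.0230.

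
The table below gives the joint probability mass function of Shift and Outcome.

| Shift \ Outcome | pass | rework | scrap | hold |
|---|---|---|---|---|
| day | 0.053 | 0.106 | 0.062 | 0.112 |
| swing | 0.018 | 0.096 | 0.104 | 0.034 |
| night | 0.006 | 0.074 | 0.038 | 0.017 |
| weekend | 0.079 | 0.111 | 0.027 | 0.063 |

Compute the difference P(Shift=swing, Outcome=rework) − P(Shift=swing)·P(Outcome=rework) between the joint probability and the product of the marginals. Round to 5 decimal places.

P(Shift=swing) = 0.018 + 0.096 + 0.104 + 0.034 = 0.252.
P(Outcome=rework) = 0.106 + 0.096 + 0.074 + 0.111 = 0.387.
P(Shift=swing, Outcome=rework) − P(Shift=swing)P(Outcome=rework) = 0.096 − 0.252×0.387 = -0.00152.

-0.00152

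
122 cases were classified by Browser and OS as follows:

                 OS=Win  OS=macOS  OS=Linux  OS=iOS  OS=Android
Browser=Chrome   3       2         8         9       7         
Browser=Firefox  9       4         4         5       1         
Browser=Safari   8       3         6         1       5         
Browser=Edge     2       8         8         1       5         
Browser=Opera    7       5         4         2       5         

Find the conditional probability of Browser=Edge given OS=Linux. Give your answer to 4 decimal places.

Total with OS=Linux: 8 + 4 + 6 + 8 + 4 = 30.
P(Browser=Edge | OS=Linux) = 8/30 = 0.2667.

0.2667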